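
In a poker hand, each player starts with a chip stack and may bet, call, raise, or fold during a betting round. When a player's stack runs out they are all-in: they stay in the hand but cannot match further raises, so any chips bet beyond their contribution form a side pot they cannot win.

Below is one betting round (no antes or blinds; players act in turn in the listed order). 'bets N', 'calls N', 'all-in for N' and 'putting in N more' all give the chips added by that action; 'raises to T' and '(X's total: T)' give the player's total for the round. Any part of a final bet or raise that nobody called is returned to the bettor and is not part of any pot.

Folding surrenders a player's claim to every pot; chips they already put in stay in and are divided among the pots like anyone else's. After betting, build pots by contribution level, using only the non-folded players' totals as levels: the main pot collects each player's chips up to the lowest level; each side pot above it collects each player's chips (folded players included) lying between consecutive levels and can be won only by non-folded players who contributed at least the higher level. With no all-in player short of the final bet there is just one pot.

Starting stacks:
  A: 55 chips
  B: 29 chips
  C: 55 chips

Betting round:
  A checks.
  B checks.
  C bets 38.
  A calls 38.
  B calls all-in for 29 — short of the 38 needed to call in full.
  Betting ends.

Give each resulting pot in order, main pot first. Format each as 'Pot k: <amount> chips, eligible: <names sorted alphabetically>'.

Contributions: A=38, B=29, C=38
Pot levels (distinct totals of non-folded players): 29, 38
Layer 1-29: 29 each from A, B, C = 29*3 = 87 chips; eligible A, B, C
Layer 30-38: 9 each from A, C = 9*2 = 18 chips; eligible A, C

Pot 1: 87 chips, eligible: A, B, C
Pot 2: 18 chips, eligible: A, C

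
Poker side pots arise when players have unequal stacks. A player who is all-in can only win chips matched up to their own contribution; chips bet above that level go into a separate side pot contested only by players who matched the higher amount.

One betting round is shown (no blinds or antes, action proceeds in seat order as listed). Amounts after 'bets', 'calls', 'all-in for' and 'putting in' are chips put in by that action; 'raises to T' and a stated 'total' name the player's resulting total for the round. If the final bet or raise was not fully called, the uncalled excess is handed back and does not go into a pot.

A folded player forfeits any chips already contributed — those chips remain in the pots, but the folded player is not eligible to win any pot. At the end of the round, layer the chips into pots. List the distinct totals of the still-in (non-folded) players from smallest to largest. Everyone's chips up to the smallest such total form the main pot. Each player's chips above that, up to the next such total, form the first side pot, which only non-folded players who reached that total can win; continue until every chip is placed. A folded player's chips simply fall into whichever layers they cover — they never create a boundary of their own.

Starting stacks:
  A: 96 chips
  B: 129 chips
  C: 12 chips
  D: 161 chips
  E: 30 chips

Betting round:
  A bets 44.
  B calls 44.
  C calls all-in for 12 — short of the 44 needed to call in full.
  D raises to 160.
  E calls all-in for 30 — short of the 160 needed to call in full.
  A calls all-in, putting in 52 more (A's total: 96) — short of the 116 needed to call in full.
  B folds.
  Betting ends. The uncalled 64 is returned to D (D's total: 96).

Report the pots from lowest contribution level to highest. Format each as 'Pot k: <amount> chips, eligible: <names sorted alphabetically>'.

Contributions (after 64 returned to D): A=96, B=44, C=12, D=96, E=30
Folded: B
Pot levels (distinct totals of non-folded players): 12, 30, 96
Layer 1-12: 12 each from A, B, C, D, E = 12*5 = 60 chips; eligible A, C, D, E
Layer 13-30: 18 each from A, B, D, E = 18*4 = 72 chips; eligible A, D, E
Layer 31-96: A 66 + B 14 + D 66 = 146 chips; eligible A, D

Pot 1: 60 chips, eligible: A, C, D, E
Pot 2: 72 chips, eligible: A, D, E
Pot 3: 146 chips, eligible: A, D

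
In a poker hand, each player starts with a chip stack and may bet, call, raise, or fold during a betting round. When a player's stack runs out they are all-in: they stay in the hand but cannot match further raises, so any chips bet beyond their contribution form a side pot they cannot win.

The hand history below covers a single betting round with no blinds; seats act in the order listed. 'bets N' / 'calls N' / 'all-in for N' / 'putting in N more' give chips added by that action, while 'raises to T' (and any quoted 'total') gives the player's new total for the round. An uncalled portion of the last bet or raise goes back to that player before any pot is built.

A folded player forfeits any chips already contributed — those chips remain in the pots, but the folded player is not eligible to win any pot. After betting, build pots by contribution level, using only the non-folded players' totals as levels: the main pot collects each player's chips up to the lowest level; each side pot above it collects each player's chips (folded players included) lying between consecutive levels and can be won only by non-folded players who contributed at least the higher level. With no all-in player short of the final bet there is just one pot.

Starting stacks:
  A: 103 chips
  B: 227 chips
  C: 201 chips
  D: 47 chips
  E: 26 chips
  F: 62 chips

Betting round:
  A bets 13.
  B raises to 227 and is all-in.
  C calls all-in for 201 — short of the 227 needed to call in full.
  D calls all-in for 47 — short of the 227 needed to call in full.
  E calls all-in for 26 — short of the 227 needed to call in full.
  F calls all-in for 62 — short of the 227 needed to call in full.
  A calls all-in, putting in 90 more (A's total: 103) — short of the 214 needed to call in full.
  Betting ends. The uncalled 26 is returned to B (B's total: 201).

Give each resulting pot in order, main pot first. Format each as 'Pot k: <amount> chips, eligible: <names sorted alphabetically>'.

Contributions (after 26 returned to B): A=103, B=201, C=201, D=47, E=26, F=62
Pot levels (distinct totals of non-folded players): 26, 47, 62, 103, 201
Layer 1-26: 26 each from A, B, C, D, E, F = 26*6 = 156 chips; eligible A, B, C, D, E, F
Layer 27-47: 21 each from A, B, C, D, F = 21*5 = 105 chips; eligible A, B, C, D, F
Layer 48-62: 15 each from A, B, C, F = 15*4 = 60 chips; eligible A, B, C, F
Layer 63-103: 41 each from A, B, C = 41*3 = 123 chips; eligible A, B, C
Layer 104-201: 98 each from B, C = 98*2 = 196 chips; eligible B, C

Pot 1: 156 chips, eligible: A, B, C, D, E, F
Pot 2: 105 chips, eligible: A, B, C, D, F
Pot 3: 60 chips, eligible: A, B, C, F
Pot 4: 123 chips, eligible: A, B, C
Pot 5: 196 chips, eligible: B, C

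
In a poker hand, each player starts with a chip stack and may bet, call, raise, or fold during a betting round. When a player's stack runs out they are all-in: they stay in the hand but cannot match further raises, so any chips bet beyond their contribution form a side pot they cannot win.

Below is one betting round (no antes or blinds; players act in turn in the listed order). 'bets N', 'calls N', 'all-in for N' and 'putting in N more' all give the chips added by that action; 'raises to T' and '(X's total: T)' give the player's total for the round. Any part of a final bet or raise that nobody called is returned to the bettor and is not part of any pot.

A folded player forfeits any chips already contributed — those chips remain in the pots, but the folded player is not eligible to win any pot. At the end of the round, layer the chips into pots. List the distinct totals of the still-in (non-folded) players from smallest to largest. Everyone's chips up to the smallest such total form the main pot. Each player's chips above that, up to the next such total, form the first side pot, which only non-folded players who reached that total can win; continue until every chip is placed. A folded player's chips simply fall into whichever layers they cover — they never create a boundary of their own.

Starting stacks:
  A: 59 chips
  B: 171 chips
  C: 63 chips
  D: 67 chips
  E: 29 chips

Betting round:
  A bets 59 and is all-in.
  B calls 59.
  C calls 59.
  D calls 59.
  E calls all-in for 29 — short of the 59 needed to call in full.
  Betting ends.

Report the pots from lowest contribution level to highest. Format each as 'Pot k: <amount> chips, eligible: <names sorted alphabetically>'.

Contributions: A=59, B=59, C=59, D=59, E=29
Pot levels (distinct totals of non-folded players): 29, 59
Layer 1-29: 29 each from A, B, C, D, E = 29*5 = 145 chips; eligible A, B, C, D, E
Layer 30-59: 30 each from A, B, C, D = 30*4 = 120 chips; eligible A, B, C, D

Pot 1: 145 chips, eligible: A, B, C, D, E
Pot 2: 120 chips, eligible: A, B, C, D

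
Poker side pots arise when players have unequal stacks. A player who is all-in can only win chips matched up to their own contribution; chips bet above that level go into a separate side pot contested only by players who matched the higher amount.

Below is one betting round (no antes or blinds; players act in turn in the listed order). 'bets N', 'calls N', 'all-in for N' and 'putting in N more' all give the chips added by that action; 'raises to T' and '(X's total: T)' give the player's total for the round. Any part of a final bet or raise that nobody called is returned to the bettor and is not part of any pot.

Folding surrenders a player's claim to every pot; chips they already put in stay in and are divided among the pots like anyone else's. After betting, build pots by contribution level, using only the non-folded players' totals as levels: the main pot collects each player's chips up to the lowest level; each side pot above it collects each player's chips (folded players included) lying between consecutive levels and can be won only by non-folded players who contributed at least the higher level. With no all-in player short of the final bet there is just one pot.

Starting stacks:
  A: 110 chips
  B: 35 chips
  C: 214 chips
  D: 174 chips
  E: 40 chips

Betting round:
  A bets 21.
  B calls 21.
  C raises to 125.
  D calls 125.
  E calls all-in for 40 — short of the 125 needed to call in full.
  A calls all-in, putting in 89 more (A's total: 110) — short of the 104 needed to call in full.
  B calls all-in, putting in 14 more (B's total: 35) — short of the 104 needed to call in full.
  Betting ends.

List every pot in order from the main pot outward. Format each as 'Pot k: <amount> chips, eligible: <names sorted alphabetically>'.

Pot 1: 175 chips, eligible: A, B, C, D, E
Pot 2: 20 chips, eligible: A, C, D, E
Pot 3: 210 chips, eligible: A, C, D
Pot 4: 30 chips, eligible: C, D

Derivation:
Contributions: A=110, B=35, C=125, D=125, E=40
Pot levels (distinct totals of non-folded players): 35, 40, 110, 125
Layer 1-35: 35 each from A, B, C, D, E = 35*5 = 175 chips; eligible A, B, C, D, E
Layer 36-40: 5 each from A, C, D, E = 5*4 = 20 chips; eligible A, C, D, E
Layer 41-110: 70 each from A, C, D = 70*3 = 210 chips; eligible A, C, D
Layer 111-125: 15 each from C, D = 15*2 = 30 chips; eligible C, D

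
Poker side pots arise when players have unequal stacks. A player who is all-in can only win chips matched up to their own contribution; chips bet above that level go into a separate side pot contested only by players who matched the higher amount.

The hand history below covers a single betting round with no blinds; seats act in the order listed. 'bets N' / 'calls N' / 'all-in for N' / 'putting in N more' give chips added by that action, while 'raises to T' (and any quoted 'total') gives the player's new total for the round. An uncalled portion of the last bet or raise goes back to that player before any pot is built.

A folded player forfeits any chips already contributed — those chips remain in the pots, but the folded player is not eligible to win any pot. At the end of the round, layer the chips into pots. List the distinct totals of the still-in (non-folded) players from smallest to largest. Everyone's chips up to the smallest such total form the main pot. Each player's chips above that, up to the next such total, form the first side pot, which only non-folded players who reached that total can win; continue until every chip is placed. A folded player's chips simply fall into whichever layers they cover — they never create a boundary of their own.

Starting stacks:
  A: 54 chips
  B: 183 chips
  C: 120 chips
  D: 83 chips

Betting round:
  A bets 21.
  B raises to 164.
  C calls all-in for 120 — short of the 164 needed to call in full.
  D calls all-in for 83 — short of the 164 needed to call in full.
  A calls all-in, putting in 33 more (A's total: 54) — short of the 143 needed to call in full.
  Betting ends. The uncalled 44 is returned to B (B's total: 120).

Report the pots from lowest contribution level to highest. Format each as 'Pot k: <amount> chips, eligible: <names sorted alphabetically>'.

Contributions (after 44 returned to B): A=54, B=120, C=120, D=83
Pot levels (distinct totals of non-folded players): 54, 83, 120
Layer 1-54: 54 each from A, B, C, D = 54*4 = 216 chips; eligible A, B, C, D
Layer 55-83: 29 each from B, C, D = 29*3 = 87 chips; eligible B, C, D
Layer 84-120: 37 each from B, C = 37*2 = 74 chips; eligible B, C

Pot 1: 216 chips, eligible: A, B, C, D
Pot 2: 87 chips, eligible: B, C, D
Pot 3: 74 chips, eligible: B, C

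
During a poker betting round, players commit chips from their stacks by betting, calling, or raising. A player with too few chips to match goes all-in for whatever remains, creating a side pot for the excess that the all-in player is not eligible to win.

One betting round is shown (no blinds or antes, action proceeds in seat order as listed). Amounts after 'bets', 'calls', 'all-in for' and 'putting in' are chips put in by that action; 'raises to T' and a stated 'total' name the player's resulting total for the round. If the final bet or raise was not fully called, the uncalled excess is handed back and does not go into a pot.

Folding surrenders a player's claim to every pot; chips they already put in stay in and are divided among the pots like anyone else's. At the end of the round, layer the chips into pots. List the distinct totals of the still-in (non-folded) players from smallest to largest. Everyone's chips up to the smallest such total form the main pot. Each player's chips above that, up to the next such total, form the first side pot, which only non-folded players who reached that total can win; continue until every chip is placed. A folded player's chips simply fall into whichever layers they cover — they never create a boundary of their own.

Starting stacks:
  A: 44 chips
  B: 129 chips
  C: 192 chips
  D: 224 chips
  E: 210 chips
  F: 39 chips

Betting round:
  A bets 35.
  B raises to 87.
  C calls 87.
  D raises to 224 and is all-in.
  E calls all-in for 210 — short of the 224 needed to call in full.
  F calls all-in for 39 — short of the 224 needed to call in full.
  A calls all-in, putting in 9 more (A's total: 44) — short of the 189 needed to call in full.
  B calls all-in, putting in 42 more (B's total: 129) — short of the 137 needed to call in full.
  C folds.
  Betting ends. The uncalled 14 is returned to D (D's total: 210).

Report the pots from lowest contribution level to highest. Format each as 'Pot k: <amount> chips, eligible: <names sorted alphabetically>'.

Pot 1: 234 chips, eligible: A, B, D, E, F
Pot 2: 25 chips, eligible: A, B, D, E
Pot 3: 298 chips, eligible: B, D, E
Pot 4: 162 chips, eligible: D, E

Derivation:
Contributions (after 14 returned to D): A=44, B=129, C=87, D=210, E=210, F=39
Folded: C
Pot levels (distinct totals of non-folded players): 39, 44, 129, 210
Layer 1-39: 39 each from A, B, C, D, E, F = 39*6 = 234 chips; eligible A, B, D, E, F
Layer 40-44: 5 each from A, B, C, D, E = 5*5 = 25 chips; eligible A, B, D, E
Layer 45-129: B 85 + C 43 + D 85 + E 85 = 298 chips; eligible B, D, E
Layer 130-210: 81 each from D, E = 81*2 = 162 chips; eligible D, E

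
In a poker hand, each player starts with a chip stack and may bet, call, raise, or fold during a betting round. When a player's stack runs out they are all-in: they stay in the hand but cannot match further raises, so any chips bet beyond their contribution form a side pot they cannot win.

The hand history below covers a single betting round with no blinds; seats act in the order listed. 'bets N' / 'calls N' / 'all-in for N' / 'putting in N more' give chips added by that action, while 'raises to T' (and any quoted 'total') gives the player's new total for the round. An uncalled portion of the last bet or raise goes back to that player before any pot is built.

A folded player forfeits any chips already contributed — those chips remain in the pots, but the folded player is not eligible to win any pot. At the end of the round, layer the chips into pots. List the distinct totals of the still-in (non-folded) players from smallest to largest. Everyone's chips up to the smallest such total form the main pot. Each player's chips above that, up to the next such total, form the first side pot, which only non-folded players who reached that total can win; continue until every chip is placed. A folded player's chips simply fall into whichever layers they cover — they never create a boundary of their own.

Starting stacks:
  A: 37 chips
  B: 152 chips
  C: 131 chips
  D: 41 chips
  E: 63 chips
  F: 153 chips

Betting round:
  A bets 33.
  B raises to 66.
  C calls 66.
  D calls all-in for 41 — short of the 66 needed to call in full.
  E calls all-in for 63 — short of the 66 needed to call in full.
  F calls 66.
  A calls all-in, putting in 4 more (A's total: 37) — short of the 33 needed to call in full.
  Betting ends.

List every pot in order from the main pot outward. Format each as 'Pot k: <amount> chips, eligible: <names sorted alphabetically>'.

Pot 1: 222 chips, eligible: A, B, C, D, E, F
Pot 2: 20 chips, eligible: B, C, D, E, F
Pot 3: 88 chips, eligible: B, C, E, F
Pot 4: 9 chips, eligible: B, C, F

Derivation:
Contributions: A=37, B=66, C=66, D=41, E=63, F=66
Pot levels (distinct totals of non-folded players): 37, 41, 63, 66
Layer 1-37: 37 each from A, B, C, D, E, F = 37*6 = 222 chips; eligible A, B, C, D, E, F
Layer 38-41: 4 each from B, C, D, E, F = 4*5 = 20 chips; eligible B, C, D, E, F
Layer 42-63: 22 each from B, C, E, F = 22*4 = 88 chips; eligible B, C, E, F
Layer 64-66: 3 each from B, C, F = 3*3 = 9 chips; eligible B, C, F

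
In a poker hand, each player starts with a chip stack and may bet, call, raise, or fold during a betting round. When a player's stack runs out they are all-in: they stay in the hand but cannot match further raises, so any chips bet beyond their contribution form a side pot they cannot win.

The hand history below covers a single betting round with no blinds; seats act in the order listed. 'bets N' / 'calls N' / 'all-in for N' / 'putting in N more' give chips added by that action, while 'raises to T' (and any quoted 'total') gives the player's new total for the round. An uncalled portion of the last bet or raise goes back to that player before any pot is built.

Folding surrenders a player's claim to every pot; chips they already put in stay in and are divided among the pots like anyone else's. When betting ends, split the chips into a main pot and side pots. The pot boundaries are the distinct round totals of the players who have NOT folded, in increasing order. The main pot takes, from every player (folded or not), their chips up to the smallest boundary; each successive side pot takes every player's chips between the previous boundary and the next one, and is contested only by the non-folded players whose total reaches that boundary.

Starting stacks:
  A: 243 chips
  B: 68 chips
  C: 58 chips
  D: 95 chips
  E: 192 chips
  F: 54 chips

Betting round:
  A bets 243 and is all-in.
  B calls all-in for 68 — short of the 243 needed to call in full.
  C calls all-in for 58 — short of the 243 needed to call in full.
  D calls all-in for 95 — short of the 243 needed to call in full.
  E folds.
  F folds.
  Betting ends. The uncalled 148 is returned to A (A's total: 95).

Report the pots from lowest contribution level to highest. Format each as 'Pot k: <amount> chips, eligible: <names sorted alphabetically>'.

Pot 1: 232 chips, eligible: A, B, C, D
Pot 2: 30 chips, eligible: A, B, D
Pot 3: 54 chips, eligible: A, D

Derivation:
Contributions (after 148 returned to A): A=95, B=68, C=58, D=95
Folded: E, F
Pot levels (distinct totals of non-folded players): 58, 68, 95
Layer 1-58: 58 each from A, B, C, D = 58*4 = 232 chips; eligible A, B, C, D
Layer 59-68: 10 each from A, B, D = 10*3 = 30 chips; eligible A, B, D
Layer 69-95: 27 each from A, D = 27*2 = 54 chips; eligible A, D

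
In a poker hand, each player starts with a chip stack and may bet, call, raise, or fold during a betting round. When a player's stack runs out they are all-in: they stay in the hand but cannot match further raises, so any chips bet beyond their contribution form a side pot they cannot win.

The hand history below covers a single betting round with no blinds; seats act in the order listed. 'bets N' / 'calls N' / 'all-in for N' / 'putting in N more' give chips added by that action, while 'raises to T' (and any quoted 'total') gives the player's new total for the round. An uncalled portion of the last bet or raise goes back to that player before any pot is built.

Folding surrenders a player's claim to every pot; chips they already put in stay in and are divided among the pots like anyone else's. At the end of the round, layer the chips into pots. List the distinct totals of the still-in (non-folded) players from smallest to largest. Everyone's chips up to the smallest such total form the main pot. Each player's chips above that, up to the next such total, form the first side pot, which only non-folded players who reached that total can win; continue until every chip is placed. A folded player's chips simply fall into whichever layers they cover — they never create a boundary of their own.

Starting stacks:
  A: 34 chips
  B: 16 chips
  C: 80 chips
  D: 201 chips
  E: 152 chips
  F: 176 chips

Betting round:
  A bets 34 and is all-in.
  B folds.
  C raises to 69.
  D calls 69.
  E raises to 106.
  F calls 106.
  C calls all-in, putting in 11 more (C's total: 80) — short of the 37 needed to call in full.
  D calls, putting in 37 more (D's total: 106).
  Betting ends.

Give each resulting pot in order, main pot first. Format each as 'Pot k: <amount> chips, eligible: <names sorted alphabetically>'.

Pot 1: 170 chips, eligible: A, C, D, E, F
Pot 2: 184 chips, eligible: C, D, E, F
Pot 3: 78 chips, eligible: D, E, F

Derivation:
Contributions: A=34, C=80, D=106, E=106, F=106
Folded: B
Pot levels (distinct totals of non-folded players): 34, 80, 106
Layer 1-34: 34 each from A, C, D, E, F = 34*5 = 170 chips; eligible A, C, D, E, F
Layer 35-80: 46 each from C, D, E, F = 46*4 = 184 chips; eligible C, D, E, F
Layer 81-106: 26 each from D, E, F = 26*3 = 78 chips; eligible D, E, F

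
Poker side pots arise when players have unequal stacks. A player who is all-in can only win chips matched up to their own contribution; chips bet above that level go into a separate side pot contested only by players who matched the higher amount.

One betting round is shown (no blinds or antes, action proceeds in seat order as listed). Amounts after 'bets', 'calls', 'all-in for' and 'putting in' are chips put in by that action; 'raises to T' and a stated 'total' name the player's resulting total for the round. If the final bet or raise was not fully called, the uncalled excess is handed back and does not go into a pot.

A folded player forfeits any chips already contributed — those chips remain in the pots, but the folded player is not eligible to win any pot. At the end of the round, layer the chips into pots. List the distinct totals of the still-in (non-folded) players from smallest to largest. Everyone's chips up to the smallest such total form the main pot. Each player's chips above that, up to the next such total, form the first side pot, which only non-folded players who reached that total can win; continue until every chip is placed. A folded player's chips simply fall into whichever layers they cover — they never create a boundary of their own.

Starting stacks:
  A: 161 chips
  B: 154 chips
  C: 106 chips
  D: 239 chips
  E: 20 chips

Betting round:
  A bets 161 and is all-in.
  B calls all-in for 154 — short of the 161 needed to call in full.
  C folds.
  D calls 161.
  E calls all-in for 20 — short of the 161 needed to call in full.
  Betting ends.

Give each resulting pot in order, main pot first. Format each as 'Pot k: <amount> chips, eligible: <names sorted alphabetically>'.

Pot 1: 80 chips, eligible: A, B, D, E
Pot 2: 402 chips, eligible: A, B, D
Pot 3: 14 chips, eligible: A, D

Derivation:
Contributions: A=161, B=154, D=161, E=20
Folded: C
Pot levels (distinct totals of non-folded players): 20, 154, 161
Layer 1-20: 20 each from A, B, D, E = 20*4 = 80 chips; eligible A, B, D, E
Layer 21-154: 134 each from A, B, D = 134*3 = 402 chips; eligible A, B, D
Layer 155-161: 7 each from A, D = 7*2 = 14 chips; eligible A, D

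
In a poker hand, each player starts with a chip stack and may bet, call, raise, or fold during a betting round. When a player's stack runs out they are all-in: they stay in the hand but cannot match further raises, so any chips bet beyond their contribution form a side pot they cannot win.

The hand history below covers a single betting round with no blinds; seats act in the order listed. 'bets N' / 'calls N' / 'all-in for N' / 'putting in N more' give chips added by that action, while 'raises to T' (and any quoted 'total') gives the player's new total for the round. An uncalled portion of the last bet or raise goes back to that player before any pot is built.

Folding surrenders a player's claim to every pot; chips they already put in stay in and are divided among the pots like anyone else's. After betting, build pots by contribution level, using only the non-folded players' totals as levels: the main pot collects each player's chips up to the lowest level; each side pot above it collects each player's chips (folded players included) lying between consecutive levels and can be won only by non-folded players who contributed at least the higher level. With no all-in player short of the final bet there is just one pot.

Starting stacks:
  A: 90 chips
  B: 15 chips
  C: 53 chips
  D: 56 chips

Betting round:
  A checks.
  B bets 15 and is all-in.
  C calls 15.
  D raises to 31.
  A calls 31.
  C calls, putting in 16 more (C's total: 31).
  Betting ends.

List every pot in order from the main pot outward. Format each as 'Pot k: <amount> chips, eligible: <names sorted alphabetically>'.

Pot 1: 60 chips, eligible: A, B, C, D
Pot 2: 48 chips, eligible: A, C, D

Derivation:
Contributions: A=31, B=15, C=31, D=31
Pot levels (distinct totals of non-folded players): 15, 31
Layer 1-15: 15 each from A, B, C, D = 15*4 = 60 chips; eligible A, B, C, D
Layer 16-31: 16 each from A, C, D = 16*3 = 48 chips; eligible A, C, D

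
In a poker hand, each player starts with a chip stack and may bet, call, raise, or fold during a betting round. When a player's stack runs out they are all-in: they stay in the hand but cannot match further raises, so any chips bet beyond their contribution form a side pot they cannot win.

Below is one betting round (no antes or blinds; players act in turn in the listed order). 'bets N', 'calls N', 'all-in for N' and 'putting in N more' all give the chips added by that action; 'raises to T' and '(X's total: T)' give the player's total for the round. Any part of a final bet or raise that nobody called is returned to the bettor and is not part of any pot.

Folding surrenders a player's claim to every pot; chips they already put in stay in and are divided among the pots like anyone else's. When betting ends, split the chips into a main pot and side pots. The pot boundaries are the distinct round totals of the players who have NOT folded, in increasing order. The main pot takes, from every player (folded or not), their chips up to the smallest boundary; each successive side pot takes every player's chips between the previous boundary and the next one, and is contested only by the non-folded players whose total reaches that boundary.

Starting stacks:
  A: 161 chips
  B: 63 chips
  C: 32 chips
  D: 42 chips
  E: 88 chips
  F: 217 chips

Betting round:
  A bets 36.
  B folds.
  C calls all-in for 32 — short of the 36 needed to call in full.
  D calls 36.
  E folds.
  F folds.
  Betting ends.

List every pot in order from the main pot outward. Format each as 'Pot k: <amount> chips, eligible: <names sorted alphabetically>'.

Contributions: A=36, C=32, D=36
Folded: B, E, F
Pot levels (distinct totals of non-folded players): 32, 36
Layer 1-32: 32 each from A, C, D = 32*3 = 96 chips; eligible A, C, D
Layer 33-36: 4 each from A, D = 4*2 = 8 chips; eligible A, D

Pot 1: 96 chips, eligible: A, C, D
Pot 2: 8 chips, eligible: A, D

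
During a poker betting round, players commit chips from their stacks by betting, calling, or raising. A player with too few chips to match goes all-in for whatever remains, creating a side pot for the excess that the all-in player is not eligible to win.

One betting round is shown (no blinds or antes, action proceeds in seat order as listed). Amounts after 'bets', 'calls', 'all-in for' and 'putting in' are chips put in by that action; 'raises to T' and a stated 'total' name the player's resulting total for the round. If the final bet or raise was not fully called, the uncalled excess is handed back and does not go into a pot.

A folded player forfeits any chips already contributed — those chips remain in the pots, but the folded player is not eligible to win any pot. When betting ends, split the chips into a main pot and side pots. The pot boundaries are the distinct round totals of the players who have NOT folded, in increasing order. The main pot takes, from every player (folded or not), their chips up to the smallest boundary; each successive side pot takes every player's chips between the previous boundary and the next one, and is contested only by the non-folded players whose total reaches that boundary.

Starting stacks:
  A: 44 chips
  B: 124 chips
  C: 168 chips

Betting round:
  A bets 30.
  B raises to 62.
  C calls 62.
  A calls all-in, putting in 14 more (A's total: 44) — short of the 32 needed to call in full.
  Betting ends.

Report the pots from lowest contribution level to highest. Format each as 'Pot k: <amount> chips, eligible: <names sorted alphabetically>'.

Contributions: A=44, B=62, C=62
Pot levels (distinct totals of non-folded players): 44, 62
Layer 1-44: 44 each from A, B, C = 44*3 = 132 chips; eligible A, B, C
Layer 45-62: 18 each from B, C = 18*2 = 36 chips; eligible B, C

Pot 1: 132 chips, eligible: A, B, C
Pot 2: 36 chips, eligible: B, C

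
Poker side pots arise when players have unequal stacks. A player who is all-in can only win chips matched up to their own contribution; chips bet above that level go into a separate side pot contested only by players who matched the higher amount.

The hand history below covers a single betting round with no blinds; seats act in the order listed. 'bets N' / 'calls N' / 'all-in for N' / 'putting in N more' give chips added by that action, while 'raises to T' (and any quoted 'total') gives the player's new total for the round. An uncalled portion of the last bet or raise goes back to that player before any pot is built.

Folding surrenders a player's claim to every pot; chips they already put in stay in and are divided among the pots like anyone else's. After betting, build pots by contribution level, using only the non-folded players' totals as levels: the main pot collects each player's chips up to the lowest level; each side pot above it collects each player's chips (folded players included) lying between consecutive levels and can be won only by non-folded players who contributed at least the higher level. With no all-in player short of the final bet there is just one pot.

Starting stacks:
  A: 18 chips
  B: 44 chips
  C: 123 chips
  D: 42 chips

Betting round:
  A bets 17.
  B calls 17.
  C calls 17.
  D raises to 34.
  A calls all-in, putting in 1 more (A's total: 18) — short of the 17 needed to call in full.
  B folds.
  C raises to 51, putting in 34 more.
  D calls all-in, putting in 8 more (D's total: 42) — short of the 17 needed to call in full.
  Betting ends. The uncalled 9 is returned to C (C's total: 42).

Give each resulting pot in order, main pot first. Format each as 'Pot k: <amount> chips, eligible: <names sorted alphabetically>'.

Pot 1: 71 chips, eligible: A, C, D
Pot 2: 48 chips, eligible: C, D

Derivation:
Contributions (after 9 returned to C): A=18, B=17, C=42, D=42
Folded: B
Pot levels (distinct totals of non-folded players): 18, 42
Layer 1-18: A 18 + B 17 + C 18 + D 18 = 71 chips; eligible A, C, D
Layer 19-42: 24 each from C, D = 24*2 = 48 chips; eligible C, D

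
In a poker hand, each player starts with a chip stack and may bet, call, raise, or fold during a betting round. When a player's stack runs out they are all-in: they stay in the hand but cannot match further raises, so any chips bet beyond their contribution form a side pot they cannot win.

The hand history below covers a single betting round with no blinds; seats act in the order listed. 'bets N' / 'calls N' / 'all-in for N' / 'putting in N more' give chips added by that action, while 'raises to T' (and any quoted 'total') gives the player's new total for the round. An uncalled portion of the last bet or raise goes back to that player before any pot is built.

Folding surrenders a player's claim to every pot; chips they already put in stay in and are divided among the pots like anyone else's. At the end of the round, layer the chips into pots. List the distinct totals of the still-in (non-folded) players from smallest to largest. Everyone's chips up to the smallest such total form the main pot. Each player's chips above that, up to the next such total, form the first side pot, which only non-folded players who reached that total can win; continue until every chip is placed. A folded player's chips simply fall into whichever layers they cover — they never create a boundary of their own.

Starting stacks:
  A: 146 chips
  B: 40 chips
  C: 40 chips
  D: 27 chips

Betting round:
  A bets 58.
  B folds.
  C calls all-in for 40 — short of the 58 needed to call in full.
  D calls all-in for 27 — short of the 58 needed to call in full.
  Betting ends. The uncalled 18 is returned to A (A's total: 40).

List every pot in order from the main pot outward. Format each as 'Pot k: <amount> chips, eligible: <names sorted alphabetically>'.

Pot 1: 81 chips, eligible: A, C, D
Pot 2: 26 chips, eligible: A, C

Derivation:
Contributions (after 18 returned to A): A=40, C=40, D=27
Folded: B
Pot levels (distinct totals of non-folded players): 27, 40
Layer 1-27: 27 each from A, C, D = 27*3 = 81 chips; eligible A, C, D
Layer 28-40: 13 each from A, C = 13*2 = 26 chips; eligible A, C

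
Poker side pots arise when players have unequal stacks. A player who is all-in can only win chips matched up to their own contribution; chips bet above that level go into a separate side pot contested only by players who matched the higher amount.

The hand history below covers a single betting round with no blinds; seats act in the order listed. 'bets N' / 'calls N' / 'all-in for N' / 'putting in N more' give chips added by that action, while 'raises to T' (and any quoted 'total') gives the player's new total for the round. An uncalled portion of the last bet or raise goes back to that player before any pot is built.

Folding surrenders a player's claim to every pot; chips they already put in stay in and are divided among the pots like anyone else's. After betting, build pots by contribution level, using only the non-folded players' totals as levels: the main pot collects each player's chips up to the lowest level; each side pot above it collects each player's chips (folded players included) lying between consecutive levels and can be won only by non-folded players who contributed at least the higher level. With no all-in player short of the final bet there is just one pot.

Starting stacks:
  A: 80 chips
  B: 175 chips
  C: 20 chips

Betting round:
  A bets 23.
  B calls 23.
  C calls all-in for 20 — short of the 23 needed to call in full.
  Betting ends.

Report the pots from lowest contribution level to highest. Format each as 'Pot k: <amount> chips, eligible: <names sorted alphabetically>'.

Contributions: A=23, B=23, C=20
Pot levels (distinct totals of non-folded players): 20, 23
Layer 1-20: 20 each from A, B, C = 20*3 = 60 chips; eligible A, B, C
Layer 21-23: 3 each from A, B = 3*2 = 6 chips; eligible A, B

Pot 1: 60 chips, eligible: A, B, C
Pot 2: 6 chips, eligible: A, B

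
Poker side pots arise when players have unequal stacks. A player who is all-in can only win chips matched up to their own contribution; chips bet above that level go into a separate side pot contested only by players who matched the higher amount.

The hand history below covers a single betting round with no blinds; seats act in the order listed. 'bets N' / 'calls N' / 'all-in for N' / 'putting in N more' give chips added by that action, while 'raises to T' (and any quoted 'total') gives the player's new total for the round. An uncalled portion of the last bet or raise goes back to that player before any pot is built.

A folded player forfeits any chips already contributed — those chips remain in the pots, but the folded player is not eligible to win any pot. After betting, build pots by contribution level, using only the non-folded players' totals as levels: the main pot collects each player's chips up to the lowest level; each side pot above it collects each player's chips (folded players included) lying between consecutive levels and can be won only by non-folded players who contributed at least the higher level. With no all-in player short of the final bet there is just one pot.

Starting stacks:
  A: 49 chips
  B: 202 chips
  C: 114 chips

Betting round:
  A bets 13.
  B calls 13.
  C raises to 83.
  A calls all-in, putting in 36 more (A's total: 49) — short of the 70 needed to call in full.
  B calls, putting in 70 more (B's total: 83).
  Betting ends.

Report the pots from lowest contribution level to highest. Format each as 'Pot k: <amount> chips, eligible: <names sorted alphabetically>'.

Contributions: A=49, B=83, C=83
Pot levels (distinct totals of non-folded players): 49, 83
Layer 1-49: 49 each from A, B, C = 49*3 = 147 chips; eligible A, B, C
Layer 50-83: 34 each from B, C = 34*2 = 68 chips; eligible B, C

Pot 1: 147 chips, eligible: A, B, C
Pot 2: 68 chips, eligible: B, C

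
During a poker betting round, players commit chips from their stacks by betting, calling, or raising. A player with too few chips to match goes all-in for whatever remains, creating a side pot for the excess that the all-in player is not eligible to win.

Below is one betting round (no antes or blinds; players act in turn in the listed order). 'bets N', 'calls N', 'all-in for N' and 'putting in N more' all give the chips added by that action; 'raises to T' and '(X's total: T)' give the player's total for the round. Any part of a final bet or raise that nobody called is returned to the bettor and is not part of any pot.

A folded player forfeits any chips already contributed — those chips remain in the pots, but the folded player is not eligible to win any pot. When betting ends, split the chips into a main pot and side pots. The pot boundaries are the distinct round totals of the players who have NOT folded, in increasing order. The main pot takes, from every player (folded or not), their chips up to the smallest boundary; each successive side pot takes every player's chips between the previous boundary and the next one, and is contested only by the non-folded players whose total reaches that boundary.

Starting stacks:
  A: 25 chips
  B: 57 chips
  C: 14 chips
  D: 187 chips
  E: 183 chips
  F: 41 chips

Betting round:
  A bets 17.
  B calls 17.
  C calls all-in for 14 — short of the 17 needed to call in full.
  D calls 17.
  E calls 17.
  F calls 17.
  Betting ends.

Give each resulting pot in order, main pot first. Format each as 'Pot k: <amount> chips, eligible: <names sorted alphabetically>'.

Pot 1: 84 chips, eligible: A, B, C, D, E, F
Pot 2: 15 chips, eligible: A, B, D, E, F

Derivation:
Contributions: A=17, B=17, C=14, D=17, E=17, F=17
Pot levels (distinct totals of non-folded players): 14, 17
Layer 1-14: 14 each from A, B, C, D, E, F = 14*6 = 84 chips; eligible A, B, C, D, E, F
Layer 15-17: 3 each from A, B, D, E, F = 3*5 = 15 chips; eligible A, B, D, E, F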